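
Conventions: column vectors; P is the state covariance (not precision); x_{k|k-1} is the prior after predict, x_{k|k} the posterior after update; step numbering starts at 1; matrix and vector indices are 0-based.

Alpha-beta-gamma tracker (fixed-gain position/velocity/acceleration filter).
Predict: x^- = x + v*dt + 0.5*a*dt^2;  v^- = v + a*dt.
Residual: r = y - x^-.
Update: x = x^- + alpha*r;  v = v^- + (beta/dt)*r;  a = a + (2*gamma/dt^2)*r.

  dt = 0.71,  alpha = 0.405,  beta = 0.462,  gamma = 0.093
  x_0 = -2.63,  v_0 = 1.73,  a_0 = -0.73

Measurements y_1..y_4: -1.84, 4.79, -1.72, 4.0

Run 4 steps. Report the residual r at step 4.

resid = 1.3556

step 1: x_pred=-1.5857  r=-0.2543  x^+=-1.6887  v^+=1.0462  a^+=-0.8238
step 2: x_pred=-1.1535  r=5.9435  x^+=1.2536  v^+=4.3288  a^+=1.3692
step 3: x_pred=4.6721  r=-6.3921  x^+=2.0833  v^+=1.1415  a^+=-0.9894
step 4: x_pred=2.6444  r=1.3556  x^+=3.1934  v^+=1.3211  a^+=-0.4892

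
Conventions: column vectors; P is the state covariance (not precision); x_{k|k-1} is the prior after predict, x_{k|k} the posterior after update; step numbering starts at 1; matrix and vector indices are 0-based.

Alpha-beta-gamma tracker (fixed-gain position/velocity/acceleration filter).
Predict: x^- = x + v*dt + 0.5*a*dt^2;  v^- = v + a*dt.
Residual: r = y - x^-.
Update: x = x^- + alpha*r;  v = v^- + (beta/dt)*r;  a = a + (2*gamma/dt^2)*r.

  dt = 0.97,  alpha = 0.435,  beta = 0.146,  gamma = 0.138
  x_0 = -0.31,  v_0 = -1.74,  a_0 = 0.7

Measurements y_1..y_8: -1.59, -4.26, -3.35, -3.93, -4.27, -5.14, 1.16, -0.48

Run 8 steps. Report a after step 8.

step 1: x_pred=-1.6685  r=0.0785  x^+=-1.6343  v^+=-1.0492  a^+=0.7230
step 2: x_pred=-2.3119  r=-1.9481  x^+=-3.1593  v^+=-0.6411  a^+=0.1516
step 3: x_pred=-3.7099  r=0.3599  x^+=-3.5533  v^+=-0.4399  a^+=0.2571
step 4: x_pred=-3.8590  r=-0.0710  x^+=-3.8899  v^+=-0.2011  a^+=0.2363
step 5: x_pred=-3.9738  r=-0.2962  x^+=-4.1027  v^+=-0.0165  a^+=0.1494
step 6: x_pred=-4.0483  r=-1.0917  x^+=-4.5232  v^+=-0.0358  a^+=-0.1708
step 7: x_pred=-4.6383  r=5.7983  x^+=-2.1161  v^+=0.6712  a^+=1.5301
step 8: x_pred=-0.7451  r=0.2651  x^+=-0.6298  v^+=2.1953  a^+=1.6078

a_post = 1.6078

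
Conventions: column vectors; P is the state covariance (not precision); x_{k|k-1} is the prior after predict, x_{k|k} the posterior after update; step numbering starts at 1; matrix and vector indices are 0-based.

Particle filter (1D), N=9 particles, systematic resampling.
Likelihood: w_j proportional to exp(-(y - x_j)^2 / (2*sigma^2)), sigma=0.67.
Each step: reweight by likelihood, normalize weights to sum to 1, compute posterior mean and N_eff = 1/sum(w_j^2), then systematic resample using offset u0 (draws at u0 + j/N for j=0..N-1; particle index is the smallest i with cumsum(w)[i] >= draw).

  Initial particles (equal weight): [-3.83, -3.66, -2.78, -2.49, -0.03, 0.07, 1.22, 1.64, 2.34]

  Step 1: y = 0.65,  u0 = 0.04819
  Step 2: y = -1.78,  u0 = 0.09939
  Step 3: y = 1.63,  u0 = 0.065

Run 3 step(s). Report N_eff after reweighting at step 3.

N_eff = 8.7387

step 1: w=[0.0000, 0.0000, 0.0000, 0.0000, 0.2533, 0.2915, 0.2953, 0.1423, 0.0176]  mean=0.6476  Neff=3.8929  idx=[4, 4, 5, 5, 5, 6, 6, 6, 7]
step 2: w=[0.2492, 0.2492, 0.1669, 0.1669, 0.1669, 0.0003, 0.0003, 0.0003, 0.0000]  mean=0.0213  Neff=4.8141  idx=[0, 0, 1, 1, 2, 2, 3, 4, 4]
step 3: w=[0.0896, 0.0896, 0.0896, 0.0896, 0.1283, 0.1283, 0.1283, 0.1283, 0.1283]  mean=0.0341  Neff=8.7387  idx=[0, 1, 3, 4, 5, 6, 6, 7, 8]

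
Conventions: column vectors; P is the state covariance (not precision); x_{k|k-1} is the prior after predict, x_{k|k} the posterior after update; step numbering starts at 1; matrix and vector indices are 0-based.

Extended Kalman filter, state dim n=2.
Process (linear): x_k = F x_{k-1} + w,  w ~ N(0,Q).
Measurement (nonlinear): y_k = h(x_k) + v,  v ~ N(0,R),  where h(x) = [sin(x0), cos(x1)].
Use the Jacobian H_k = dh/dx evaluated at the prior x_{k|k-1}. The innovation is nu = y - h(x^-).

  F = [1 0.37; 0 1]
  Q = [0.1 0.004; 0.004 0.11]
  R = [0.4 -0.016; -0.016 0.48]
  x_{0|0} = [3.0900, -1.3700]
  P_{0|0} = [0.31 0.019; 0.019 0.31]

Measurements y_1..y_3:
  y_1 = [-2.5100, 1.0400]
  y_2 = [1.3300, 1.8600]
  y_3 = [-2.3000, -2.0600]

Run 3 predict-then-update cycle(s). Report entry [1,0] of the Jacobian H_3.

H_jac[1,0] = 0.0000

step 1: x^-=[2.5831, -1.3700]  P^-=[0.4665 0.1377; 0.1377 0.4200]  H_jac=[-0.8481 0.0000; 0.0000 0.9799]  S=[0.7355 -0.1304; -0.1304 0.8833]  K=[-0.5245 0.0753; -0.0782 0.4544]  nu=[-3.0399, 0.8406]  x^+=[4.2409, -0.7504]  P^+=[0.2488 0.0455; 0.0455 0.2239]
step 2: x^-=[3.9633, -0.7504]  P^-=[0.4131 0.1323; 0.1323 0.3339]  H_jac=[-0.6810 0.0000; 0.0000 0.6819]  S=[0.5916 -0.0774; -0.0774 0.6352]  K=[-0.4644 0.0854; -0.1071 0.3453]  nu=[2.0623, 1.1286]  x^+=[3.1020, -0.5815]  P^+=[0.2748 0.0710; 0.0710 0.2456]
step 3: x^-=[2.8869, -0.5815]  P^-=[0.4609 0.1659; 0.1659 0.3556]  H_jac=[-0.9677 0.0000; 0.0000 0.5492]  S=[0.8317 -0.1042; -0.1042 0.5873]  K=[-0.5287 0.0614; -0.1548 0.3051]  nu=[-2.5520, -2.8957]  x^+=[4.0583, -1.0699]  P^+=[0.2195 0.0690; 0.0690 0.2712]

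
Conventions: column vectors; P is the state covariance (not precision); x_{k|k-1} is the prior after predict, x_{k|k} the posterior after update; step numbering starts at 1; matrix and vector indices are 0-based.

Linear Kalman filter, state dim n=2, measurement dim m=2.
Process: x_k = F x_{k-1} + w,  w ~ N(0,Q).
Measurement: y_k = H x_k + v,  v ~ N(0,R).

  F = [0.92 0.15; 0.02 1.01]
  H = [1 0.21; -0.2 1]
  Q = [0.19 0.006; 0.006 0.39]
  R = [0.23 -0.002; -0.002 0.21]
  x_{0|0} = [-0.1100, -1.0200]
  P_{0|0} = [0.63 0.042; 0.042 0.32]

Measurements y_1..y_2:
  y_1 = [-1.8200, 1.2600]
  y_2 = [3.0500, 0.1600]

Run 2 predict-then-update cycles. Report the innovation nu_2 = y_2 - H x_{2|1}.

innov = [4.3329, -0.4837]

step 1: x^-=[-0.2542, -1.0324]  P^-=[0.7420 0.1052; 0.1052 0.7184]  S=[1.0479 0.1013; 0.1013 0.9160]  K=[0.7417 -0.1291; 0.1727 0.7422]  nu=[-1.3490, 2.2416]  x^+=[-1.5442, 0.3984]  P^+=[0.1697 0.0053; 0.0053 0.1566]
step 2: x^-=[-1.3609, 0.3715]  P^-=[0.3386 0.0378; 0.0378 0.5500]  S=[0.6088 0.0820; 0.0820 0.7584]  K=[0.5831 -0.1025; 0.1578 0.6982]  nu=[4.3329, -0.4837]  x^+=[1.2153, 0.7176]  P^+=[0.1335 0.0040; 0.0040 0.1471]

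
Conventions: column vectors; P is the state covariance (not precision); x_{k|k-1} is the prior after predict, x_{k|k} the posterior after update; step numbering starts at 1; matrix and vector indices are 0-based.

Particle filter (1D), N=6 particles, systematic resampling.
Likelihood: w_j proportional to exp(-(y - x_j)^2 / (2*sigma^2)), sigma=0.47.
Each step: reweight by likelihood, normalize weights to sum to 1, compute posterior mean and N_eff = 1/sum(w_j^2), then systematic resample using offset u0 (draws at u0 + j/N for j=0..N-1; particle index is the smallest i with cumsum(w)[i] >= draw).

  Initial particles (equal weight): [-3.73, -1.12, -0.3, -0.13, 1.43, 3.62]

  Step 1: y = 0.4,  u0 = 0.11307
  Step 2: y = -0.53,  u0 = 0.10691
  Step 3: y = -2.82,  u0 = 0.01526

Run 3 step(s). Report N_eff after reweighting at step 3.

N_eff = 3.7938

step 1: w=[0.0000, 0.0056, 0.3453, 0.5543, 0.0948, 0.0000]  mean=-0.0463  Neff=2.2964  idx=[2, 2, 3, 3, 3, 4]
step 2: w=[0.2297, 0.2297, 0.1802, 0.1802, 0.1802, 0.0000]  mean=-0.2080  Neff=4.9282  idx=[0, 1, 1, 2, 3, 4]
step 3: w=[0.2938, 0.2938, 0.2938, 0.0396, 0.0396, 0.0396]  mean=-0.2798  Neff=3.7938  idx=[0, 0, 1, 1, 2, 2]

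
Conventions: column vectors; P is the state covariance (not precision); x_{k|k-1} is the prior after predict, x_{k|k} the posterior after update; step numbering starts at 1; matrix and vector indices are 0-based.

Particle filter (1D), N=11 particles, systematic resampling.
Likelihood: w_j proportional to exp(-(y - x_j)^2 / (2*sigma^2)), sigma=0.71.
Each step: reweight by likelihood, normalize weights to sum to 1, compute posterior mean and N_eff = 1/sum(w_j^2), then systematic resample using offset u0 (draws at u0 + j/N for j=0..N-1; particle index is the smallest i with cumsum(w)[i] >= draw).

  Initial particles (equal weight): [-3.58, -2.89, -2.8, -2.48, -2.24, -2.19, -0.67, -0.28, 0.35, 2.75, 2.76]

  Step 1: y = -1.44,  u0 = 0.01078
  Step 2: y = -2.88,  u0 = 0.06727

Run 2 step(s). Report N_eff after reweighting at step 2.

N_eff = 7.7172

step 1: w=[0.0041, 0.0478, 0.0614, 0.1316, 0.2039, 0.2202, 0.2137, 0.1013, 0.0160, 0.0000, 0.0000]  mean=-1.7561  Neff=5.8953  idx=[1, 2, 3, 4, 4, 5, 5, 5, 6, 6, 7]
step 2: w=[0.1648, 0.1638, 0.1406, 0.1098, 0.1098, 0.1028, 0.1028, 0.1028, 0.0013, 0.0013, 0.0002]  mean=-2.4527  Neff=7.7172  idx=[0, 0, 1, 2, 2, 3, 4, 5, 6, 6, 7]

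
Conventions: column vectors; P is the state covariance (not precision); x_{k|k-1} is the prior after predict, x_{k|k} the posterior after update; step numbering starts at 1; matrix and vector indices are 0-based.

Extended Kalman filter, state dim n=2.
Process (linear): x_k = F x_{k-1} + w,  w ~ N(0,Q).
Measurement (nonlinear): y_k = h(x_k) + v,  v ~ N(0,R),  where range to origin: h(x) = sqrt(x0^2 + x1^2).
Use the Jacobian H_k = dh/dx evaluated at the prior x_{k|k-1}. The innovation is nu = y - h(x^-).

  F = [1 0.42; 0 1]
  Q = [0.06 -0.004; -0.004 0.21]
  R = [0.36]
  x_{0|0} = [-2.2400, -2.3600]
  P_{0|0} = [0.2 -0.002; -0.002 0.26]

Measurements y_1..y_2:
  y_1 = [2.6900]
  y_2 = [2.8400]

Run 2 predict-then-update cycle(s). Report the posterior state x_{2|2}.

x_post = [-3.0800, -1.3294]

step 1: x^-=[-3.2312, -2.3600]  P^-=[0.3042 0.1032; 0.1032 0.4700]  H_jac=[-0.8075 -0.5898]  S=[0.8202]  K=[-0.3737; -0.4396]  nu=[-1.3113]  x^+=[-2.7412, -1.7836]  P^+=[0.1896 -0.0315; -0.0315 0.3115]
step 2: x^-=[-3.4903, -1.7836]  P^-=[0.2781 0.0953; 0.0953 0.5215]  H_jac=[-0.8905 -0.4550]  S=[0.7657]  K=[-0.3800; -0.4207]  nu=[-1.0796]  x^+=[-3.0800, -1.3294]  P^+=[0.1675 -0.0271; -0.0271 0.3860]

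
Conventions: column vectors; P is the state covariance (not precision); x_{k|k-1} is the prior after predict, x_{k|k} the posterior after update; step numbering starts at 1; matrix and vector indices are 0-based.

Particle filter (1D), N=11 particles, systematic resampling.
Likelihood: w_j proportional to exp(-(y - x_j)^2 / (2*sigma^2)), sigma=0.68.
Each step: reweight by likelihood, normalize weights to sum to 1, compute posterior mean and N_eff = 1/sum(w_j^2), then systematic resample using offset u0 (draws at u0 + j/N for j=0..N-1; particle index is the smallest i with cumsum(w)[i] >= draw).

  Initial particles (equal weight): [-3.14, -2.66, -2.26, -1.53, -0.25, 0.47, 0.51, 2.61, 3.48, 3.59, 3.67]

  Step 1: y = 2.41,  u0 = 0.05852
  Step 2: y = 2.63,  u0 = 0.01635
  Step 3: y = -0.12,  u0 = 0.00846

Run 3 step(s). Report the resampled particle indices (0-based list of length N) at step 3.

resampled_idx = [0, 0, 1, 2, 3, 4, 4, 5, 6, 7, 8]

step 1: w=[0.0000, 0.0000, 0.0000, 0.0000, 0.0003, 0.0101, 0.0120, 0.5677, 0.1719, 0.1315, 0.1065]  mean=2.9537  Neff=2.6265  idx=[7, 7, 7, 7, 7, 7, 8, 8, 9, 9, 10]
step 2: w=[0.1255, 0.1255, 0.1255, 0.1255, 0.1255, 0.1255, 0.0575, 0.0575, 0.0464, 0.0464, 0.0390]  mean=2.8423  Neff=9.3457  idx=[0, 0, 1, 2, 3, 3, 4, 5, 5, 7, 9]
step 3: w=[0.1111, 0.1111, 0.1111, 0.1111, 0.1111, 0.1111, 0.1111, 0.1111, 0.1111, 0.0003, 0.0001]  mean=2.6104  Neff=9.0074  idx=[0, 0, 1, 2, 3, 4, 4, 5, 6, 7, 8]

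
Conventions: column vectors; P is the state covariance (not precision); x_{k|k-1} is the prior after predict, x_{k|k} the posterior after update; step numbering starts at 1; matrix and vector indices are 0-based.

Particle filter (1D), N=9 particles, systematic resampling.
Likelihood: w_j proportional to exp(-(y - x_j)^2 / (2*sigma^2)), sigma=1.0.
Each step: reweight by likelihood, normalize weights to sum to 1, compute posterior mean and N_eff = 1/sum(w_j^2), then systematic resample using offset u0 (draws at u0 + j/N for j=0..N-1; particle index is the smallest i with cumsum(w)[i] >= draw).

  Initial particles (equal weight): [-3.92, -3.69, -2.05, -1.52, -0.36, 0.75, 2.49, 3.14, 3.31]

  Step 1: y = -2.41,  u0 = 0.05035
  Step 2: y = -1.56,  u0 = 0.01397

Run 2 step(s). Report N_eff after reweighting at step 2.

N_eff = 6.5293

step 1: w=[0.1279, 0.1763, 0.3749, 0.2692, 0.0489, 0.0027, 0.0000, 0.0000, 0.0000]  mean=-2.3454  Neff=3.8040  idx=[0, 1, 1, 2, 2, 2, 3, 3, 3]
step 2: w=[0.0104, 0.0175, 0.0175, 0.1496, 0.1496, 0.1496, 0.1686, 0.1686, 0.1686]  mean=-1.8587  Neff=6.5293  idx=[1, 3, 4, 5, 5, 6, 7, 7, 8]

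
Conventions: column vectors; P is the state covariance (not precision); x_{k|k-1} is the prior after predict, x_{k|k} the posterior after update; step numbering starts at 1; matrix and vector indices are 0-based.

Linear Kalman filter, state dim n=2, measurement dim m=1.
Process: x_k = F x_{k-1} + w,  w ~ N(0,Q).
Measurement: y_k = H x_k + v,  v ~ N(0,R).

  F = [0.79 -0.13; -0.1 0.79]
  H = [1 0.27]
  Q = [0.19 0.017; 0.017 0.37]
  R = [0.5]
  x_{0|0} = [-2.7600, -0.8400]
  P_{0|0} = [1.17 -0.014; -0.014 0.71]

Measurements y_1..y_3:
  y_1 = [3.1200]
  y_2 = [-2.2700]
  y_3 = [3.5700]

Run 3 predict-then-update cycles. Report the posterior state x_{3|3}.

x_post = [1.3554, -0.1424]

step 1: x^-=[-2.0712, -0.3876]  P^-=[0.9351 -0.1573; -0.1573 0.8270]  S=[1.4104]  K=[0.6329; 0.0468]  nu=[5.2959]  x^+=[1.2803, -0.1397]  P^+=[0.3702 -0.1991; -0.1991 0.8239]
step 2: x^-=[1.0296, -0.2384]  P^-=[0.4758 -0.2237; -0.2237 0.9194]  S=[0.9221]  K=[0.4506; 0.0266]  nu=[-3.2353]  x^+=[-0.4280, -0.3245]  P^+=[0.2887 -0.2347; -0.2347 0.9187]
step 3: x^-=[-0.2960, -0.2136]  P^-=[0.4339 -0.2497; -0.2497 0.9833]  S=[0.8707]  K=[0.4209; 0.0181]  nu=[3.9236]  x^+=[1.3554, -0.1424]  P^+=[0.2797 -0.2564; -0.2564 0.9831]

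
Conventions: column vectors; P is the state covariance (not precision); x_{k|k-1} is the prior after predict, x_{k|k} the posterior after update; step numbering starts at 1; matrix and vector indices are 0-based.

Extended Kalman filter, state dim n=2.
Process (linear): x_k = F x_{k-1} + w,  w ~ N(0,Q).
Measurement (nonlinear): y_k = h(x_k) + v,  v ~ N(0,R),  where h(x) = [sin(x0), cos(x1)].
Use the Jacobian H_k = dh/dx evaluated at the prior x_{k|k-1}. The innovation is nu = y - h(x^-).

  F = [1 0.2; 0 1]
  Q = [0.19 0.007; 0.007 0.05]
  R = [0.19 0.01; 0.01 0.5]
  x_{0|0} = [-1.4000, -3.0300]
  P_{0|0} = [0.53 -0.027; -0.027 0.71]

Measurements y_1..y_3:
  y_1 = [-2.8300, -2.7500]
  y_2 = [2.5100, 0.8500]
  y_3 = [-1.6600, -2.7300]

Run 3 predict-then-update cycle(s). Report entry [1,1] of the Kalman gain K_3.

K[1,1] = 0.6051

step 1: x^-=[-2.0060, -3.0300]  P^-=[0.7376 0.1220; 0.1220 0.7600]  H_jac=[-0.4216 0.0000; 0.0000 0.1114]  S=[0.3211 0.0043; 0.0043 0.5094]  K=[-0.9689 0.0348; -0.1624 0.1675]  nu=[-1.9232, -1.7562]  x^+=[-0.2037, -3.0118]  P^+=[0.4358 0.0692; 0.0692 0.7375]
step 2: x^-=[-0.8061, -3.0118]  P^-=[0.6830 0.2237; 0.2237 0.7875]  H_jac=[0.6923 0.0000; 0.0000 0.1294]  S=[0.5174 0.0300; 0.0300 0.5132]  K=[0.9138 0.0029; 0.2888 0.1817]  nu=[3.2316, 1.8416]  x^+=[2.1523, -1.7439]  P^+=[0.2508 0.0819; 0.0819 0.7242]
step 3: x^-=[1.8035, -1.7439]  P^-=[0.5025 0.2337; 0.2337 0.7742]  H_jac=[-0.2306 0.0000; 0.0000 0.9850]  S=[0.2167 -0.0431; -0.0431 1.2512]  K=[-0.5016 0.1667; -0.1284 0.6051]  nu=[-2.6330, -2.5577]  x^+=[2.6978, -2.9535]  P^+=[0.4060 0.0795; 0.0795 0.3058]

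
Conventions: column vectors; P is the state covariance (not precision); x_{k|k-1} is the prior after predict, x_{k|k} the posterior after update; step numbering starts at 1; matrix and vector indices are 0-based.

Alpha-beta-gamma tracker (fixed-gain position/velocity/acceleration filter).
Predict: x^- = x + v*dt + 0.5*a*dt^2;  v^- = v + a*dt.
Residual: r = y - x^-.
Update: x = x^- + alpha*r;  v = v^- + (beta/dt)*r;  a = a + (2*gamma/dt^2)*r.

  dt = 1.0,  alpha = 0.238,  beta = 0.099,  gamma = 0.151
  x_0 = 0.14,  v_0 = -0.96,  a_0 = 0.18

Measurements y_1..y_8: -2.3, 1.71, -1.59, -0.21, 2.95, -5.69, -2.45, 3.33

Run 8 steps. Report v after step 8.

step 1: x_pred=-0.7300  r=-1.5700  x^+=-1.1037  v^+=-0.9354  a^+=-0.2941
step 2: x_pred=-2.1862  r=3.8962  x^+=-1.2589  v^+=-0.8439  a^+=0.8825
step 3: x_pred=-1.6615  r=0.0715  x^+=-1.6445  v^+=0.0457  a^+=0.9041
step 4: x_pred=-1.1467  r=0.9367  x^+=-0.9238  v^+=1.0425  a^+=1.1870
step 5: x_pred=0.7123  r=2.2377  x^+=1.2448  v^+=2.4510  a^+=1.8628
step 6: x_pred=4.6273  r=-10.3173  x^+=2.1718  v^+=3.2924  a^+=-1.2531
step 7: x_pred=4.8376  r=-7.2876  x^+=3.1032  v^+=1.3179  a^+=-3.4539
step 8: x_pred=2.6941  r=0.6359  x^+=2.8454  v^+=-2.0731  a^+=-3.2619

v_post = -2.0731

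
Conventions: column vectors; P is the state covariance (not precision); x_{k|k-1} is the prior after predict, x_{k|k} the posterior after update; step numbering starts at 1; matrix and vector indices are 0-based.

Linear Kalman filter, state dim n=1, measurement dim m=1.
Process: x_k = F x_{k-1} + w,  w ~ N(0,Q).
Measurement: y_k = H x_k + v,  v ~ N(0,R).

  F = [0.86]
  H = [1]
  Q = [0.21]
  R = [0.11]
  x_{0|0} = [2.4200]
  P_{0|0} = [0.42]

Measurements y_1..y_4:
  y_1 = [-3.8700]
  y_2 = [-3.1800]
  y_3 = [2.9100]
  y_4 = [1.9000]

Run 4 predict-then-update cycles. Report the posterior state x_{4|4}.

step 1: x^-=[2.0812]  P^-=[0.5206]  S=[0.6306]  K=[0.8256]  nu=[-5.9512]  x^+=[-2.8319]  P^+=[0.0908]
step 2: x^-=[-2.4355]  P^-=[0.2772]  S=[0.3872]  K=[0.7159]  nu=[-0.7445]  x^+=[-2.9685]  P^+=[0.0787]
step 3: x^-=[-2.5529]  P^-=[0.2682]  S=[0.3782]  K=[0.7092]  nu=[5.4629]  x^+=[1.3213]  P^+=[0.0780]
step 4: x^-=[1.1363]  P^-=[0.2677]  S=[0.3777]  K=[0.7088]  nu=[0.7637]  x^+=[1.6776]  P^+=[0.0780]

x_post = [1.6776]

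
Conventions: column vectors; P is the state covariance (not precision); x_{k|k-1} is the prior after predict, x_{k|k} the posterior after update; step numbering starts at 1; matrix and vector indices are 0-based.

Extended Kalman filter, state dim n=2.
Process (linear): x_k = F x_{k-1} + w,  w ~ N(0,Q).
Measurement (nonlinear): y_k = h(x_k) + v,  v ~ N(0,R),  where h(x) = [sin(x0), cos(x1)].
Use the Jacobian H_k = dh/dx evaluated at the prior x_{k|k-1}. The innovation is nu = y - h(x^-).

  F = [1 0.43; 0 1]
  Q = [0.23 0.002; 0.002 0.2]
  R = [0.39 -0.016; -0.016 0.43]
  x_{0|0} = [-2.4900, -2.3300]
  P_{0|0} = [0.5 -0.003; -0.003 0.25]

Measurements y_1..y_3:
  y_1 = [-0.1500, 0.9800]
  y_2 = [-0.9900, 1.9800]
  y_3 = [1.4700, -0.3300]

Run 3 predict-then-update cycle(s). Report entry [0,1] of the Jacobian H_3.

step 1: x^-=[-3.4919, -2.3300]  P^-=[0.7736 0.1065; 0.1065 0.4500]  H_jac=[-0.9393 0.0000; 0.0000 0.7254]  S=[1.0725 -0.0886; -0.0886 0.6668]  K=[-0.6754 0.0262; -0.0534 0.4825]  nu=[-0.4932, 1.6683]  x^+=[-3.1152, -1.4988]  P^+=[0.2809 0.0304; 0.0304 0.2872]
step 2: x^-=[-3.7596, -1.4988]  P^-=[0.5901 0.1559; 0.1559 0.4872]  H_jac=[-0.8150 0.0000; 0.0000 0.9974]  S=[0.7820 -0.1427; -0.1427 0.9146]  K=[-0.6011 0.0762; -0.0674 0.5207]  nu=[-1.5694, 1.9080]  x^+=[-2.6708, -0.3994]  P^+=[0.2892 0.0425; 0.0425 0.2256]
step 3: x^-=[-2.8425, -0.3994]  P^-=[0.5974 0.1415; 0.1415 0.4256]  H_jac=[-0.9556 0.0000; 0.0000 0.3888]  S=[0.9356 -0.0686; -0.0686 0.4943]  K=[-0.6082 0.0269; -0.1212 0.3179]  nu=[1.7646, -1.2513]  x^+=[-3.9495, -1.0111]  P^+=[0.2487 0.0548; 0.0548 0.3566]

H_jac[0,1] = 0.0000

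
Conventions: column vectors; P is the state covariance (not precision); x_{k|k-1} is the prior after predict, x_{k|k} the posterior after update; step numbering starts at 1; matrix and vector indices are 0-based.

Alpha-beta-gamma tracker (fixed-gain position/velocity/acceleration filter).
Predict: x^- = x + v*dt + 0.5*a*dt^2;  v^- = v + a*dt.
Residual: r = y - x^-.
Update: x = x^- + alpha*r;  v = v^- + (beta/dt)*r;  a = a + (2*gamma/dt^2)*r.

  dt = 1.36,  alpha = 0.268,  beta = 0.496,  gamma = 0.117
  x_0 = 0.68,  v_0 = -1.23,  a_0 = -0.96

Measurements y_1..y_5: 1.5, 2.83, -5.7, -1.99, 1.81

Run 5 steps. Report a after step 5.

step 1: x_pred=-1.8806  r=3.3806  x^+=-0.9746  v^+=-1.3027  a^+=-0.5323
step 2: x_pred=-3.2385  r=6.0685  x^+=-1.6122  v^+=0.1866  a^+=0.2354
step 3: x_pred=-1.1406  r=-4.5594  x^+=-2.3625  v^+=-1.1560  a^+=-0.3414
step 4: x_pred=-4.2504  r=2.2604  x^+=-3.6446  v^+=-0.7959  a^+=-0.0554
step 5: x_pred=-4.7783  r=6.5883  x^+=-3.0126  v^+=1.5315  a^+=0.7781

a_post = 0.7781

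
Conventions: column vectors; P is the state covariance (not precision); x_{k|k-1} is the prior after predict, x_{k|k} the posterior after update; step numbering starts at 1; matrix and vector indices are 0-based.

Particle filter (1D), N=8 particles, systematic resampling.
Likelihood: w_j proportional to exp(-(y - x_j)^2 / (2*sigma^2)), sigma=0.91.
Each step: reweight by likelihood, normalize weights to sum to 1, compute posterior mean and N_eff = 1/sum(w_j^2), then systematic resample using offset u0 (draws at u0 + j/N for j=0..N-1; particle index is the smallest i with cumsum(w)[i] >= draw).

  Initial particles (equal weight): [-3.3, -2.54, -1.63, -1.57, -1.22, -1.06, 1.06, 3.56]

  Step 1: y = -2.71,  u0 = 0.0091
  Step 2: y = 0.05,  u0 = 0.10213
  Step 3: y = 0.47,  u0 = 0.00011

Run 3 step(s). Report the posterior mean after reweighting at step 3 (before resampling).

post_mean = -1.3323

step 1: w=[0.2533, 0.3072, 0.1546, 0.1426, 0.0818, 0.0604, 0.0001, 0.0000]  mean=-2.2559  Neff=4.6922  idx=[0, 0, 1, 1, 1, 2, 3, 4]
step 2: w=[0.0014, 0.0014, 0.0213, 0.0213, 0.0213, 0.2221, 0.2503, 0.4610]  mean=-1.4887  Neff=3.0686  idx=[5, 5, 6, 6, 7, 7, 7, 7]
step 3: w=[0.0687, 0.0687, 0.0799, 0.0799, 0.1757, 0.1757, 0.1757, 0.1757]  mean=-1.3323  Neff=6.8645  idx=[0, 1, 3, 4, 5, 5, 6, 7]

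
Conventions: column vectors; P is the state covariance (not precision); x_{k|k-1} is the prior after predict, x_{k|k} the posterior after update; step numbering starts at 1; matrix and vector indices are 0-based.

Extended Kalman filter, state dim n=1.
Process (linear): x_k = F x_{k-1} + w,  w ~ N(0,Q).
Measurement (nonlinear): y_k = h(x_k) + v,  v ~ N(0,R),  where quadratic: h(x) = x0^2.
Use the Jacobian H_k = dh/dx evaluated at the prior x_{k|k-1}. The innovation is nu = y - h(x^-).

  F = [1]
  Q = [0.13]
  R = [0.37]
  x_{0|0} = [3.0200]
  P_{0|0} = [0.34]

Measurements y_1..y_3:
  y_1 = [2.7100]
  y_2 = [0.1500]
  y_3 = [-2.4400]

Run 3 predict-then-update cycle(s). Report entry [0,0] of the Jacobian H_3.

H_jac[0,0] = 2.3315

step 1: x^-=[3.0200]  P^-=[0.4700]  H_jac=[6.0400]  S=[17.5164]  K=[0.1621]  nu=[-6.4104]  x^+=[1.9811]  P^+=[0.0099]
step 2: x^-=[1.9811]  P^-=[0.1399]  H_jac=[3.9622]  S=[2.5667]  K=[0.2160]  nu=[-3.7747]  x^+=[1.1657]  P^+=[0.0202]
step 3: x^-=[1.1657]  P^-=[0.1502]  H_jac=[2.3315]  S=[1.1863]  K=[0.2951]  nu=[-3.7989]  x^+=[0.0445]  P^+=[0.0468]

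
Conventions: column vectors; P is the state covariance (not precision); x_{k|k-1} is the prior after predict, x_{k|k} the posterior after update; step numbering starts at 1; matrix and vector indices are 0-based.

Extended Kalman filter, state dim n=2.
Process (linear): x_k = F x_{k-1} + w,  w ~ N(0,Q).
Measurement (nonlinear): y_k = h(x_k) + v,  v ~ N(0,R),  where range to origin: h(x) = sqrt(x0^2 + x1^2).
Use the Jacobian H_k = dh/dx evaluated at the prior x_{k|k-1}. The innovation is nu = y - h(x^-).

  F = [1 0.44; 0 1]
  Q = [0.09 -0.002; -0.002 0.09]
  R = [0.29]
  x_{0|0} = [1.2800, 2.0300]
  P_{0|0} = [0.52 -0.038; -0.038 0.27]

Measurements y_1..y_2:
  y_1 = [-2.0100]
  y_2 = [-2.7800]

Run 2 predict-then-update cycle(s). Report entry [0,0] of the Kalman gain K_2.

step 1: x^-=[2.1732, 2.0300]  P^-=[0.6288 0.0788; 0.0788 0.3600]  H_jac=[0.7308 0.6826]  S=[0.8722]  K=[0.5886; 0.3478]  nu=[-4.9838]  x^+=[-0.7600, 0.2967]  P^+=[0.3267 -0.0997; -0.0997 0.2545]
step 2: x^-=[-0.6295, 0.2967]  P^-=[0.3782 0.0103; 0.0103 0.3445]  H_jac=[-0.9045 0.4264]  S=[0.6542]  K=[-0.5163; 0.2103]  nu=[-3.4759]  x^+=[1.1651, -0.4344]  P^+=[0.2038 0.0813; 0.0813 0.3156]

K[0,0] = -0.5163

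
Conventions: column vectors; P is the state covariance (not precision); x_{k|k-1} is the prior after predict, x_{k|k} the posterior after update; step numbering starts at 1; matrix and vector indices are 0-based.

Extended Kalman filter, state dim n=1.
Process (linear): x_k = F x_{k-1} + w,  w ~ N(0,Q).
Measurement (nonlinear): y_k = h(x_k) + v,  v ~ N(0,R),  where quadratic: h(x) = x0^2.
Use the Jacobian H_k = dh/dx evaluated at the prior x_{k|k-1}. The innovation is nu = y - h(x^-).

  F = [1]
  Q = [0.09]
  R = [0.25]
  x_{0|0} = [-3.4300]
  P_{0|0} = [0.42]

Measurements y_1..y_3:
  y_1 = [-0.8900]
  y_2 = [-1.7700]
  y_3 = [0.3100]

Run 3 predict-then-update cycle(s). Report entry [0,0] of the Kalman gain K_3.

step 1: x^-=[-3.4300]  P^-=[0.5100]  H_jac=[-6.8600]  S=[24.2504]  K=[-0.1443]  nu=[-12.6549]  x^+=[-1.6043]  P^+=[0.0053]
step 2: x^-=[-1.6043]  P^-=[0.0953]  H_jac=[-3.2086]  S=[1.2307]  K=[-0.2484]  nu=[-4.3437]  x^+=[-0.5255]  P^+=[0.0194]
step 3: x^-=[-0.5255]  P^-=[0.1094]  H_jac=[-1.0510]  S=[0.3708]  K=[-0.3100]  nu=[0.0338]  x^+=[-0.5360]  P^+=[0.0737]

K[0,0] = -0.3100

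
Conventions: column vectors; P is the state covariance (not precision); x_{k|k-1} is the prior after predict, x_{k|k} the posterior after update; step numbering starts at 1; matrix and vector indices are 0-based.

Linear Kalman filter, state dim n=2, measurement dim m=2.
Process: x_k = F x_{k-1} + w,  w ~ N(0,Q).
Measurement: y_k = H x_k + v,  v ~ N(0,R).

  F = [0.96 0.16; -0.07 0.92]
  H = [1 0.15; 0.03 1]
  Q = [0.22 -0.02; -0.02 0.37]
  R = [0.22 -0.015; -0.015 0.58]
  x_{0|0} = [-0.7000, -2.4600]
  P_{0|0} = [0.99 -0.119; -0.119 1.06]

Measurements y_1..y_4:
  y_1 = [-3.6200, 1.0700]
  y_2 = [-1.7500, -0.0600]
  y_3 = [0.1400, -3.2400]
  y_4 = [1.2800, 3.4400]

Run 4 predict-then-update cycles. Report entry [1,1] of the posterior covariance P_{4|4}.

P_post[1,1] = 0.3002

step 1: x^-=[-1.0656, -2.2142]  P^-=[1.1230 -0.0343; -0.0343 1.2874]  S=[1.3616 0.1774; 0.1774 1.8663]  K=[0.8313 -0.0793; 0.0272 0.6867]  nu=[-2.2223, 3.3162]  x^+=[-3.1759, 0.0024]  P^+=[0.1937 -0.0643; -0.0643 0.3998]
step 2: x^-=[-3.0485, 0.2245]  P^-=[0.3890 -0.0302; -0.0302 0.7176]  S=[0.6161 0.0740; 0.0740 1.2961]  K=[0.6301 -0.0503; 0.0597 0.5495]  nu=[1.2648, -0.1931]  x^+=[-2.2418, 0.1939]  P^+=[0.1458 -0.0430; -0.0430 0.3191]
step 3: x^-=[-2.1211, 0.3353]  P^-=[0.3494 -0.0203; -0.0203 0.6464]  S=[0.5778 0.0720; 0.0720 1.2255]  K=[0.6048 -0.0436; 0.0675 0.5230]  nu=[2.2108, -3.5117]  x^+=[-0.6311, -1.3521]  P^+=[0.1395 -0.0385; -0.0385 0.3035]
step 4: x^-=[-0.8222, -1.1997]  P^-=[0.3445 -0.0183; -0.0183 0.6325]  S=[0.5732 0.0718; 0.0718 1.2117]  K=[0.6015 -0.0422; 0.0687 0.5175]  nu=[2.2821, 4.6644]  x^+=[0.3535, 1.3708]  P^+=[0.1386 -0.0377; -0.0377 0.3002]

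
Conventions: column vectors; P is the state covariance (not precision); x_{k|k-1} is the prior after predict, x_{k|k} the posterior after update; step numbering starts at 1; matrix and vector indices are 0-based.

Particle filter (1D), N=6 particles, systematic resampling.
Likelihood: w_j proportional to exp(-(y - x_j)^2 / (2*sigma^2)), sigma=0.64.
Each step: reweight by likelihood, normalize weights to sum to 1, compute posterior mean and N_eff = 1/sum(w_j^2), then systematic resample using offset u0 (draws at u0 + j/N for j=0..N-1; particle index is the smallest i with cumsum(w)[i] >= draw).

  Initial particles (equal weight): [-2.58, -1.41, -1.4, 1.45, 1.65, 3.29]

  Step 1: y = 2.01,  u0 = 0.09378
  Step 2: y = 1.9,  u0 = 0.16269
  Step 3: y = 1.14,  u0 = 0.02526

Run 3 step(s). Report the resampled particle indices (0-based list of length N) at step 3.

step 1: w=[0.0000, 0.0000, 0.0000, 0.4081, 0.5109, 0.0810]  mean=1.7012  Neff=2.3035  idx=[3, 3, 4, 4, 4, 5]
step 2: w=[0.1761, 0.1761, 0.2089, 0.2089, 0.2089, 0.0213]  mean=1.6145  Neff=5.1730  idx=[0, 1, 2, 3, 4, 5]
step 3: w=[0.2242, 0.2242, 0.1835, 0.1835, 0.1835, 0.0009]  mean=1.5618  Neff=4.9596  idx=[0, 0, 1, 2, 3, 4]

resampled_idx = [0, 0, 1, 2, 3, 4]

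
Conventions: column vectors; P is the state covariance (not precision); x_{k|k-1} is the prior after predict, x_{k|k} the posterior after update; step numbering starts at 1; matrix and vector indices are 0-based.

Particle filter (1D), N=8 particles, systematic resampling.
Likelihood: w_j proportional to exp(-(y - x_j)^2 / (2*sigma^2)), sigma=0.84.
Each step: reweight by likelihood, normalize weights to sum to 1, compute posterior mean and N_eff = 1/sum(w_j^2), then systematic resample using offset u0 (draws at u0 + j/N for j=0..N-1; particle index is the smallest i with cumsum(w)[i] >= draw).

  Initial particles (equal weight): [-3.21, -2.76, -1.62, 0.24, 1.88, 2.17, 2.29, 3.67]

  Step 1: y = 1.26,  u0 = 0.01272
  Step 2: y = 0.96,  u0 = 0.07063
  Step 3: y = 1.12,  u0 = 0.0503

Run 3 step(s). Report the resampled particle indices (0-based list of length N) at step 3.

step 1: w=[0.0000, 0.0000, 0.0012, 0.2092, 0.3330, 0.2432, 0.2062, 0.0071]  mean=1.7004  Neff=3.9003  idx=[3, 3, 4, 4, 4, 5, 5, 6]
step 2: w=[0.1720, 0.1720, 0.1363, 0.1363, 0.1363, 0.0880, 0.0880, 0.0709]  mean=1.3959  Neff=7.3818  idx=[0, 1, 1, 2, 3, 4, 5, 7]
step 3: w=[0.1266, 0.1266, 0.1266, 0.1456, 0.1456, 0.1456, 0.1004, 0.0831]  mean=1.3202  Neff=7.7736  idx=[0, 1, 2, 3, 4, 5, 5, 7]

resampled_idx = [0, 1, 2, 3, 4, 5, 5, 7]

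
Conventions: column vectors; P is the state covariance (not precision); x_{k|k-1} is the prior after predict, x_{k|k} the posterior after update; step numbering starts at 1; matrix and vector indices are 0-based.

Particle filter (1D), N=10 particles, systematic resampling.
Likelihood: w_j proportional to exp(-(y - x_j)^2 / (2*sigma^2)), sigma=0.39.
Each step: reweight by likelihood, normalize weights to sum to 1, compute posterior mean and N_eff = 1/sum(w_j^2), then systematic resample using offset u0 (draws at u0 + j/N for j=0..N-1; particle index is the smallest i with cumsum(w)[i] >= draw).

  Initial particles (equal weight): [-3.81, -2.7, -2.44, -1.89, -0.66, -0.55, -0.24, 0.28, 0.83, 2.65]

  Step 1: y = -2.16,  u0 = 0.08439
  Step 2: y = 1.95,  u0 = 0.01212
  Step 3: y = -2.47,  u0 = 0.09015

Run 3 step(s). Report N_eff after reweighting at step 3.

step 1: w=[0.0001, 0.1972, 0.3975, 0.4048, 0.0003, 0.0001, 0.0000, 0.0000, 0.0000, 0.0000]  mean=-2.2680  Neff=2.7720  idx=[1, 1, 2, 2, 2, 2, 3, 3, 3, 3]
step 2: w=[0.0000, 0.0000, 0.0000, 0.0000, 0.0000, 0.0000, 0.2500, 0.2500, 0.2500, 0.2500]  mean=-1.8900  Neff=4.0000  idx=[6, 6, 6, 7, 7, 8, 8, 8, 9, 9]
step 3: w=[0.1000, 0.1000, 0.1000, 0.1000, 0.1000, 0.1000, 0.1000, 0.1000, 0.1000, 0.1000]  mean=-1.8900  Neff=10.0000  idx=[0, 1, 2, 3, 4, 5, 6, 7, 8, 9]

N_eff = 10.0000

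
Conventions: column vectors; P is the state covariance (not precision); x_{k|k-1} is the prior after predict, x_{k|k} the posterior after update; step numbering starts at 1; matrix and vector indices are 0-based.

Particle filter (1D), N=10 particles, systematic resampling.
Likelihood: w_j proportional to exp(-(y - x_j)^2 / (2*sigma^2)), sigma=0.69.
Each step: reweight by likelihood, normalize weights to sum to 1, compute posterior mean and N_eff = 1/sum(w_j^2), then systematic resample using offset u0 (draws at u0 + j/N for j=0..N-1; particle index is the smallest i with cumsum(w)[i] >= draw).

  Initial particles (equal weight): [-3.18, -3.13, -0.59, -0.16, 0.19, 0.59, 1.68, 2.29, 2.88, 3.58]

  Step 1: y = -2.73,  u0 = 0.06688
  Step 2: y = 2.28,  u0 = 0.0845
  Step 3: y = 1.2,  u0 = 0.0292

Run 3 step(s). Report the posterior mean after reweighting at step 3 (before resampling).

post_mean = -3.1407

step 1: w=[0.4861, 0.5083, 0.0049, 0.0006, 0.0001, 0.0000, 0.0000, 0.0000, 0.0000, 0.0000]  mean=-3.1398  Neff=2.0214  idx=[0, 0, 0, 0, 0, 1, 1, 1, 1, 1]
step 2: w=[0.0722, 0.0722, 0.0722, 0.0722, 0.0722, 0.1278, 0.1278, 0.1278, 0.1278, 0.1278]  mean=-3.1481  Neff=9.2831  idx=[1, 2, 3, 5, 5, 6, 7, 8, 9, 9]
step 3: w=[0.0711, 0.0711, 0.0711, 0.1124, 0.1124, 0.1124, 0.1124, 0.1124, 0.1124, 0.1124]  mean=-3.1407  Neff=9.6551  idx=[0, 1, 3, 4, 4, 5, 6, 7, 8, 9]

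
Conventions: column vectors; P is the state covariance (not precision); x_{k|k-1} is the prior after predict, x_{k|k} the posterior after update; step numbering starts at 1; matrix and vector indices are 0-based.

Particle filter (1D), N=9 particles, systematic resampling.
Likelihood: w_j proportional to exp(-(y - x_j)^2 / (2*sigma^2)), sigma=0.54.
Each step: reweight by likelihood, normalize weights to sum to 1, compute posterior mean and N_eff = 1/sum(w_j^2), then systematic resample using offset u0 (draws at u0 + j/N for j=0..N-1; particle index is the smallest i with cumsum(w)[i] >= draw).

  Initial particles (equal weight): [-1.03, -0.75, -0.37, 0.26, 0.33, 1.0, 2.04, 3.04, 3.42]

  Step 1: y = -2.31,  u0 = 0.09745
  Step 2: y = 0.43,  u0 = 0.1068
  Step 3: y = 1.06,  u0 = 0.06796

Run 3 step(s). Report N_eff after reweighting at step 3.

step 1: w=[0.7799, 0.1995, 0.0204, 0.0002, 0.0001, 0.0000, 0.0000, 0.0000, 0.0000]  mean=-0.9604  Neff=1.5421  idx=[0, 0, 0, 0, 0, 0, 0, 1, 2]
step 2: w=[0.0426, 0.0426, 0.0426, 0.0426, 0.0426, 0.0426, 0.0426, 0.1514, 0.5502]  mean=-0.6245  Neff=2.9557  idx=[2, 5, 7, 7, 8, 8, 8, 8, 8]
step 3: w=[0.0035, 0.0035, 0.0229, 0.0229, 0.1894, 0.1894, 0.1894, 0.1894, 0.1894]  mean=-0.3921  Neff=5.5412  idx=[4, 4, 5, 5, 6, 7, 7, 8, 8]

N_eff = 5.5412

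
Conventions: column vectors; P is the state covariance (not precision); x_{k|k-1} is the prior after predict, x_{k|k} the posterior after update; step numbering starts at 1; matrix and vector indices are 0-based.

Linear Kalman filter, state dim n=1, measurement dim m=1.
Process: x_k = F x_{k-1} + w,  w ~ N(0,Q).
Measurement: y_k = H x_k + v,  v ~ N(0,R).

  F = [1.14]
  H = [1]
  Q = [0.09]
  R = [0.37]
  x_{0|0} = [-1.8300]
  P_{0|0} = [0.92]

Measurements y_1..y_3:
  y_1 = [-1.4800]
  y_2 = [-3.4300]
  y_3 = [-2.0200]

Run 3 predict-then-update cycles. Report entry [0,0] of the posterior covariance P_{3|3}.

step 1: x^-=[-2.0862]  P^-=[1.2856]  S=[1.6556]  K=[0.7765]  nu=[0.6062]  x^+=[-1.6155]  P^+=[0.2873]
step 2: x^-=[-1.8416]  P^-=[0.4634]  S=[0.8334]  K=[0.5560]  nu=[-1.5884]  x^+=[-2.7248]  P^+=[0.2057]
step 3: x^-=[-3.1063]  P^-=[0.3574]  S=[0.7274]  K=[0.4913]  nu=[1.0863]  x^+=[-2.5726]  P^+=[0.1818]

P_post[0,0] = 0.1818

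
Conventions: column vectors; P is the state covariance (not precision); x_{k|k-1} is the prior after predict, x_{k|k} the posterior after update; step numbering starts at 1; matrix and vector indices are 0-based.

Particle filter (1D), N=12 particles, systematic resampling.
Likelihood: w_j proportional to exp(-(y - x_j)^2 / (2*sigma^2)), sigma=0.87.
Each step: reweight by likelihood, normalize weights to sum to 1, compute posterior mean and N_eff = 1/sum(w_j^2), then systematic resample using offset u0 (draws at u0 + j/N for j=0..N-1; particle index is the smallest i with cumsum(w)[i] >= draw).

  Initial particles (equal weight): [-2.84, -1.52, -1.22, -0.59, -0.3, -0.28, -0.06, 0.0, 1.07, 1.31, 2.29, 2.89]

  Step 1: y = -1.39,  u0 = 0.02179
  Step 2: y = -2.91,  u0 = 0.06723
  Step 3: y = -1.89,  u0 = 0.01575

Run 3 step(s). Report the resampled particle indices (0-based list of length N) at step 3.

resampled_idx = [0, 1, 2, 4, 5, 5, 6, 7, 8, 9, 9, 10]

step 1: w=[0.0568, 0.2252, 0.2235, 0.1492, 0.1039, 0.1009, 0.0708, 0.0636, 0.0042, 0.0018, 0.0000, 0.0000]  mean=-0.9211  Neff=6.4010  idx=[0, 1, 1, 1, 2, 2, 3, 3, 4, 5, 5, 7]
step 2: w=[0.4470, 0.1252, 0.1252, 0.1252, 0.0680, 0.0680, 0.0128, 0.0128, 0.0050, 0.0046, 0.0046, 0.0017]  mean=-2.0253  Neff=3.8992  idx=[0, 0, 0, 0, 0, 1, 1, 2, 3, 3, 5, 7]
step 3: w=[0.0656, 0.0656, 0.0656, 0.0656, 0.0656, 0.1088, 0.1088, 0.1088, 0.1088, 0.1088, 0.0886, 0.0390]  mean=-1.8904  Neff=11.0933  idx=[0, 1, 2, 4, 5, 5, 6, 7, 8, 9, 9, 10]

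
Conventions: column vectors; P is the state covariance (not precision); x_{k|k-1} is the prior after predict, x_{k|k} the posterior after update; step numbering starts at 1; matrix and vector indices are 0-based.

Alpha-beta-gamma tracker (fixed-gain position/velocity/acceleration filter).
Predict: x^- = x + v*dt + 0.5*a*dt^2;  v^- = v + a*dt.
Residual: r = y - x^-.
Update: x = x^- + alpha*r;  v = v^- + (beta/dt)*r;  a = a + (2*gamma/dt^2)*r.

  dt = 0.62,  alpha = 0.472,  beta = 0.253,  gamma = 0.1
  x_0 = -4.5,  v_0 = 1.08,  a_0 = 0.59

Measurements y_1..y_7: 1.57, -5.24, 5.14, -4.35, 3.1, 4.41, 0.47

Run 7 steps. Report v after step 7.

v_post = -1.7277

step 1: x_pred=-3.7170  r=5.2870  x^+=-1.2215  v^+=3.6032  a^+=3.3408
step 2: x_pred=1.6546  r=-6.8946  x^+=-1.5997  v^+=2.8611  a^+=-0.2464
step 3: x_pred=0.1269  r=5.0131  x^+=2.4931  v^+=4.7540  a^+=2.3619
step 4: x_pred=5.8945  r=-10.2445  x^+=1.0591  v^+=2.0380  a^+=-2.9682
step 5: x_pred=1.7521  r=1.3479  x^+=2.3883  v^+=0.7477  a^+=-2.2670
step 6: x_pred=2.4162  r=1.9938  x^+=3.3573  v^+=0.1558  a^+=-1.2296
step 7: x_pred=3.2175  r=-2.7475  x^+=1.9207  v^+=-1.7277  a^+=-2.6591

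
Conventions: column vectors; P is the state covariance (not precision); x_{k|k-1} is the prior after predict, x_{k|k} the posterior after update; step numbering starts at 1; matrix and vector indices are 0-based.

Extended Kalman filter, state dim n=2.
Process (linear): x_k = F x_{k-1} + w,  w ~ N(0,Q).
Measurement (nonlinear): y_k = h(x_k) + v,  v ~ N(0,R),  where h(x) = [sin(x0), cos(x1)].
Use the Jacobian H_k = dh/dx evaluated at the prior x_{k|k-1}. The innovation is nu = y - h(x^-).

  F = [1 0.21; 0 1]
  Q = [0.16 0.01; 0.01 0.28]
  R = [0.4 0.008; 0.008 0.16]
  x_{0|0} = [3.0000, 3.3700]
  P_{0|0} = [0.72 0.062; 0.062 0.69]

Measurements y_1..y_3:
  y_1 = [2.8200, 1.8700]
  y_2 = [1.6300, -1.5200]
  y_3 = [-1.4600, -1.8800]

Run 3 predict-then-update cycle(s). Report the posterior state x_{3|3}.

x_post = [3.4759, 3.8944]

step 1: x^-=[3.7077, 3.3700]  P^-=[0.9365 0.2169; 0.2169 0.9700]  H_jac=[-0.8440 0.0000; 0.0000 0.2264]  S=[1.0671 -0.0335; -0.0335 0.2097]  K=[-0.7370 0.1166; -0.1394 1.0250]  nu=[3.3564, 2.8440]  x^+=[1.5656, 5.8171]  P^+=[0.3482 0.0564; 0.0564 0.7194]
step 2: x^-=[2.7872, 5.8171]  P^-=[0.5636 0.2174; 0.2174 0.9994]  H_jac=[-0.9379 0.0000; 0.0000 0.4494]  S=[0.8957 -0.0836; -0.0836 0.3618]  K=[-0.5774 0.1366; -0.1142 1.2148]  nu=[1.2830, -2.4133]  x^+=[1.7168, 2.7388]  P^+=[0.2451 0.0384; 0.0384 0.4305]
step 3: x^-=[2.2920, 2.7388]  P^-=[0.4402 0.1388; 0.1388 0.7105]  H_jac=[-0.6603 0.0000; 0.0000 -0.3920]  S=[0.5919 0.0439; 0.0439 0.2692]  K=[-0.4819 -0.1235; -0.0790 -1.0218]  nu=[-2.2110, -0.9600]  x^+=[3.4759, 3.8944]  P^+=[0.2934 0.0602; 0.0602 0.4187]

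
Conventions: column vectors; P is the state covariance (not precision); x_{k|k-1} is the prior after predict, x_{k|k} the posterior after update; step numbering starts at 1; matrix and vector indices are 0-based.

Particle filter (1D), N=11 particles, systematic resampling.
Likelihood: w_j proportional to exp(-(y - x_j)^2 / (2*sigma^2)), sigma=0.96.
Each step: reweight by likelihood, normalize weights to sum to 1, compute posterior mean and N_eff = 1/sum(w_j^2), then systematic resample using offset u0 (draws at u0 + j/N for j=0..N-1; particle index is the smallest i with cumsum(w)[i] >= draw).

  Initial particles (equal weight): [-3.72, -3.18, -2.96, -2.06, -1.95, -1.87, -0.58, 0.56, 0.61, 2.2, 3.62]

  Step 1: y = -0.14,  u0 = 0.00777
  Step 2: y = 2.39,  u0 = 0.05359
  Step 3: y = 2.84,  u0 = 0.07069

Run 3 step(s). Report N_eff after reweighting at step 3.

step 1: w=[0.0003, 0.0022, 0.0045, 0.0454, 0.0568, 0.0662, 0.3023, 0.2574, 0.2475, 0.0172, 0.0002]  mean=-0.1915  Neff=4.3692  idx=[3, 4, 6, 6, 6, 6, 7, 7, 7, 8, 8]
step 2: w=[0.0000, 0.0000, 0.0095, 0.0095, 0.0095, 0.0095, 0.1848, 0.1848, 0.1848, 0.2038, 0.2038]  mean=0.5369  Neff=5.3801  idx=[6, 6, 7, 7, 8, 8, 9, 9, 9, 10, 10]
step 3: w=[0.0858, 0.0858, 0.0858, 0.0858, 0.0858, 0.0858, 0.0970, 0.0970, 0.0970, 0.0970, 0.0970]  mean=0.5843  Neff=10.9590  idx=[0, 1, 2, 4, 5, 6, 7, 7, 8, 9, 10]

N_eff = 10.9590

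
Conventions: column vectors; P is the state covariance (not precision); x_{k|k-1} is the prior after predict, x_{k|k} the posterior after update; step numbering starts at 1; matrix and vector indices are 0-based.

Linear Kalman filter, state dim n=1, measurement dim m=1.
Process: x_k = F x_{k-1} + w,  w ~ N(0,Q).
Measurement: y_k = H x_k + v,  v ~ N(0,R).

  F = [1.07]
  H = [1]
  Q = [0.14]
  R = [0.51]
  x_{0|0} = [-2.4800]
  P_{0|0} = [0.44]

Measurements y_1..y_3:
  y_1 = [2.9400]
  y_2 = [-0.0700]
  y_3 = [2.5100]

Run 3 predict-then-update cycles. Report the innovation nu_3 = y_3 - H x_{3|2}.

step 1: x^-=[-2.6536]  P^-=[0.6438]  S=[1.1538]  K=[0.5580]  nu=[5.5936]  x^+=[0.4674]  P^+=[0.2846]
step 2: x^-=[0.5002]  P^-=[0.4658]  S=[0.9758]  K=[0.4773]  nu=[-0.5702]  x^+=[0.2280]  P^+=[0.2434]
step 3: x^-=[0.2440]  P^-=[0.4187]  S=[0.9287]  K=[0.4509]  nu=[2.2660]  x^+=[1.2656]  P^+=[0.2299]

innov = [2.2660]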